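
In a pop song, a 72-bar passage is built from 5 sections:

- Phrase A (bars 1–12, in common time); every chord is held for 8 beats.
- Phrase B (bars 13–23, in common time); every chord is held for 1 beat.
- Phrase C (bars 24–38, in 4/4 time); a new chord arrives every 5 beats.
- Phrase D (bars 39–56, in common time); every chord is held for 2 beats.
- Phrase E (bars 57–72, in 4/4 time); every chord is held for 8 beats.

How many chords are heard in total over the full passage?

A has 48 beats and chords last 8 each, so 6 chords.
B has 44 beats and chords last 1 each, so 44 chords.
C has 60 beats and chords last 5 each, so 12 chords.
D has 72 beats and chords last 2 each, so 36 chords.
E has 64 beats and chords last 8 each, so 8 chords.
Total: 6 + 44 + 12 + 36 + 8 = 106.

106 chords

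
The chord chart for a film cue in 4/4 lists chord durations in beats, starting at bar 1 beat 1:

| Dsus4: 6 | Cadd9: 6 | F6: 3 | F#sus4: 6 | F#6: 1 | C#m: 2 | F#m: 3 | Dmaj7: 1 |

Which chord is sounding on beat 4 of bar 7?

Beat 4 of bar 7 is beat (7−1)×4 + 4 = 28 overall.
Running totals: Dsus4 ends at 6, Cadd9 ends at 12, F6 ends at 15, F#sus4 ends at 21, F#6 ends at 22, C#m ends at 24, F#m ends at 27, Dmaj7 ends at 28.
Beat 28 falls within Dmaj7.

Dmaj7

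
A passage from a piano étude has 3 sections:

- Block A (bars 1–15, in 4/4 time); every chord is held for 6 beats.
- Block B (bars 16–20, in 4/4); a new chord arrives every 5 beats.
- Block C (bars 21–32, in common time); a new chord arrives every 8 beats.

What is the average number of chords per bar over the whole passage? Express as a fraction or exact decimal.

A: 15 × 4 = 60 beats ÷ 6 = 10 chords.
B: 5 × 4 = 20 beats ÷ 5 = 4 chords.
C: 12 × 4 = 48 beats ÷ 8 = 6 chords.
Overall: 20 chords over 32 bars → 20/32 = 0.625 chords per bar.

0.625 chords per bar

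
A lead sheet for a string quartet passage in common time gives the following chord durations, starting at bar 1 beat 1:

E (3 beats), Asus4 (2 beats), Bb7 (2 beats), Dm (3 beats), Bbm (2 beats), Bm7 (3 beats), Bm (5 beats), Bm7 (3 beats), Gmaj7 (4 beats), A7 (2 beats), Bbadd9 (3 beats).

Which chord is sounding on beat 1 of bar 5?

Beat 1 of bar 5 is beat (5−1)×4 + 1 = 17 overall.
Running totals: E ends at 3, Asus4 ends at 5, Bb7 ends at 7, Dm ends at 10, Bbm ends at 12, Bm7 ends at 15, Bm ends at 20.
Beat 17 falls within Bm.

Bm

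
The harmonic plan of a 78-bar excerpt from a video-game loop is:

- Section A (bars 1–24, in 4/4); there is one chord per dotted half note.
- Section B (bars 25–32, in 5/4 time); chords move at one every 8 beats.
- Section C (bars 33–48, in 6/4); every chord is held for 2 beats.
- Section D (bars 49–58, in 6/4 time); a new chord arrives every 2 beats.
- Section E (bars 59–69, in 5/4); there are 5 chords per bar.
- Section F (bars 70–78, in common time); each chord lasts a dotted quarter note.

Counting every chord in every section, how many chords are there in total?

194 chords

A: 24·4 = 96 beats, 96/3 = 32 chords.
B: 8·5 = 40 beats, 40/8 = 5 chords.
C: 16·6 = 96 beats, 96/2 = 48 chords.
D: 10·6 = 60 beats, 60/2 = 30 chords.
E: 11·5 = 55 beats, 55/1 = 55 chords.
F: 9·4 = 36 beats, 36/1.5 = 24 chords.
Total: 32 + 5 + 48 + 30 + 55 + 24 = 194.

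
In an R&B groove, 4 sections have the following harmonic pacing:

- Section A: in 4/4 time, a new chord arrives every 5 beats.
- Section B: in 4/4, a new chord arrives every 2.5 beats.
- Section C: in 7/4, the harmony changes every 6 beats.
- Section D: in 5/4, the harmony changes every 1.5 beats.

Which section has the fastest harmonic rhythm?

A: each chord is 5 beats in 4/4, so 0.8 per bar.
B: each chord is 2.5 beats in 4/4, so 1.6 per bar.
C: each chord is 6 beats in 7/4, so 7/6 per bar.
D: each chord is 1.5 beats in 5/4, so 10/3 per bar.
Fastest is D at 10/3 chords/bar.

Section D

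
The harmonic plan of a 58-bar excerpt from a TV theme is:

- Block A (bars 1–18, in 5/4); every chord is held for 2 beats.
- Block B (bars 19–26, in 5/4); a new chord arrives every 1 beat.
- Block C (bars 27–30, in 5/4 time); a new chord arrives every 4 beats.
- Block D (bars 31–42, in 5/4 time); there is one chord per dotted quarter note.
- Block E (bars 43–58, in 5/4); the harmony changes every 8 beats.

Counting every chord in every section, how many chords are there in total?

A: 18·5 = 90 beats, 90/2 = 45 chords.
B: 8·5 = 40 beats, 40/1 = 40 chords.
C: 4·5 = 20 beats, 20/4 = 5 chords.
D: 12·5 = 60 beats, 60/1.5 = 40 chords.
E: 16·5 = 80 beats, 80/8 = 10 chords.
Total: 45 + 40 + 5 + 40 + 10 = 140.

140 chords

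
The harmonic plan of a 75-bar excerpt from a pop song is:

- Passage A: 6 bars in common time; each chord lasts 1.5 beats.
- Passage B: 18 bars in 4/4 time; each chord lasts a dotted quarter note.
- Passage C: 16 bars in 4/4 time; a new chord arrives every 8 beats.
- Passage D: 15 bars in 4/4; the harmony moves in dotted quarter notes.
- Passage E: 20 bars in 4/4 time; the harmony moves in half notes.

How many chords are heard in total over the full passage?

A: 6·4 = 24 beats, 24/1.5 = 16 chords.
B: 18·4 = 72 beats, 72/1.5 = 48 chords.
C: 16·4 = 64 beats, 64/8 = 8 chords.
D: 15·4 = 60 beats, 60/1.5 = 40 chords.
E: 20·4 = 80 beats, 80/2 = 40 chords.
Total: 16 + 48 + 8 + 40 + 40 = 152.

152 chords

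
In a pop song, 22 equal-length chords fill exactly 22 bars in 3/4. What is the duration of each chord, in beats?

22 bars × 3 beats/bar = 66 beats total.
66 beats ÷ 22 chords = 3 beats per chord.
(That is a dotted half note.)

3 beats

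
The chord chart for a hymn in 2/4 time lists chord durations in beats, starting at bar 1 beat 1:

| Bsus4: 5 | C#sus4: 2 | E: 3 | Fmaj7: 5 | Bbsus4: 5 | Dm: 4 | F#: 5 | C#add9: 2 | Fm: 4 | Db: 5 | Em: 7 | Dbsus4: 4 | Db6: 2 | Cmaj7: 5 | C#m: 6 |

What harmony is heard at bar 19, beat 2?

Beat 2 of bar 19 is beat (19−1)×2 + 2 = 38 overall.
Running totals: Bsus4 ends at 5, C#sus4 ends at 7, E ends at 10, Fmaj7 ends at 15, Bbsus4 ends at 20, Dm ends at 24, F# ends at 29, C#add9 ends at 31, Fm ends at 35, Db ends at 40.
Beat 38 falls within Db.

Db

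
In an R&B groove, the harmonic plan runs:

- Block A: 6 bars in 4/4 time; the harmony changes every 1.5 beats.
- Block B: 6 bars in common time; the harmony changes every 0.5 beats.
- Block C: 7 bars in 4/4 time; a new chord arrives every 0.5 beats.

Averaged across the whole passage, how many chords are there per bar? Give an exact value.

120/19 chords per bar

A: 6 bars of 4 beats is 24 beats; at 1.5 beats each that's 16 chords.
B: 6 bars of 4 beats is 24 beats; at 0.5 beats each that's 48 chords.
C: 7 bars of 4 beats is 28 beats; at 0.5 beats each that's 56 chords.
Overall: 120 chords over 19 bars → 120/19 = 120/19 chords per bar.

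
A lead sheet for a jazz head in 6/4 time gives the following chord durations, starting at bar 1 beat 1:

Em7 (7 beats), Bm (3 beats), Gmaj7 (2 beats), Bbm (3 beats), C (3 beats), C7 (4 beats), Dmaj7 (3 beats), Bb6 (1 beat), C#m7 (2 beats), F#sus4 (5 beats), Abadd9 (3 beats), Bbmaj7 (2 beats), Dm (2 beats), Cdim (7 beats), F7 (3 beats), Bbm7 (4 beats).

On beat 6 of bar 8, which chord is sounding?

Beat 6 of bar 8 is beat (8−1)×6 + 6 = 48 overall.
Running totals: Em7 ends at 7, Bm ends at 10, Gmaj7 ends at 12, Bbm ends at 15, C ends at 18, C7 ends at 22, Dmaj7 ends at 25, Bb6 ends at 26, C#m7 ends at 28, F#sus4 ends at 33, Abadd9 ends at 36, Bbmaj7 ends at 38, Dm ends at 40, Cdim ends at 47, F7 ends at 50.
Beat 48 falls within F7.

F7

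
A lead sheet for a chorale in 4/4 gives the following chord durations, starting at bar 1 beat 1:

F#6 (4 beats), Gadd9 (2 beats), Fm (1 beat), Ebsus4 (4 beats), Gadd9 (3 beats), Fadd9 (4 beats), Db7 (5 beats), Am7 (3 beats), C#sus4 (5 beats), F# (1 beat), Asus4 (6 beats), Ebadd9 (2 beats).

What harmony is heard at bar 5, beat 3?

Beat 3 of bar 5 is beat (5−1)×4 + 3 = 19 overall.
Running totals: F#6 ends at 4, Gadd9 ends at 6, Fm ends at 7, Ebsus4 ends at 11, Gadd9 ends at 14, Fadd9 ends at 18, Db7 ends at 23.
Beat 19 falls within Db7.

Db7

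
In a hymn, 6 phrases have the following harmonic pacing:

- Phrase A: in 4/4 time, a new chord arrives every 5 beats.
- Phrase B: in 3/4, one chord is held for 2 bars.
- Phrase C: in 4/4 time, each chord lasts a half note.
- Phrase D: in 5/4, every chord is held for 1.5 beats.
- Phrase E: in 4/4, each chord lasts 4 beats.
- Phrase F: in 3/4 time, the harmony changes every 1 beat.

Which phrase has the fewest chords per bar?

Phrase B

A: 4/5 = 0.8 chords/bar.
B: 3/6 = 0.5 chords/bar.
C: 4/2 = 2 chords/bar.
D: 5/1.5 = 10/3 chords/bar.
E: 4/4 = 1 chord/bar.
F: 3/1 = 3 chords/bar.
Slowest is B at 0.5 chords/bar.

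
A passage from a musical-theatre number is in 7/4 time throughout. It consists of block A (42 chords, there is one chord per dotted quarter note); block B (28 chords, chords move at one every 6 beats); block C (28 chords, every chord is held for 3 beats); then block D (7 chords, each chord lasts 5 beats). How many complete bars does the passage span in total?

50 bars

A: 42 × 1.5 = 63 beats = 9 bars.
B: 28 × 6 = 168 beats = 24 bars.
C: 28 × 3 = 84 beats = 12 bars.
D: 7 × 5 = 35 beats = 5 bars.
Total: 9 + 24 + 12 + 5 = 50 bars.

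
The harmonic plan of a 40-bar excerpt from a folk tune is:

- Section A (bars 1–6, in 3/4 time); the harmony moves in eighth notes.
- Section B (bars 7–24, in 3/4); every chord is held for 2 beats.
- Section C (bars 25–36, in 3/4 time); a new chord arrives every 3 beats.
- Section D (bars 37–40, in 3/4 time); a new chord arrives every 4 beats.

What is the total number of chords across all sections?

A has 18 beats and chords last 0.5 each, so 36 chords.
B has 54 beats and chords last 2 each, so 27 chords.
C has 36 beats and chords last 3 each, so 12 chords.
D has 12 beats and chords last 4 each, so 3 chords.
Total: 36 + 27 + 12 + 3 = 78.

78 chords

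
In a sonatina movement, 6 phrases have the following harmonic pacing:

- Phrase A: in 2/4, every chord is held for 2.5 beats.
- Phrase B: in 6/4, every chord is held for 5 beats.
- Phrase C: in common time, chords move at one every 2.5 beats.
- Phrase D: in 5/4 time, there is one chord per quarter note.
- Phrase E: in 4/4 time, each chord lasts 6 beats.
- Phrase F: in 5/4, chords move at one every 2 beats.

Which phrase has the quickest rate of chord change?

A: 2 beats/bar ÷ 2.5 beats/chord = 0.8 chords/bar.
B: 6 beats/bar ÷ 5 beats/chord = 1.2 chords/bar.
C: 4 beats/bar ÷ 2.5 beats/chord = 1.6 chords/bar.
D: 5 beats/bar ÷ 1 beat/chord = 5 chords/bar.
E: 4 beats/bar ÷ 6 beats/chord = 2/3 chords/bar.
F: 5 beats/bar ÷ 2 beats/chord = 2.5 chords/bar.
Fastest is D at 5 chords/bar.

Phrase D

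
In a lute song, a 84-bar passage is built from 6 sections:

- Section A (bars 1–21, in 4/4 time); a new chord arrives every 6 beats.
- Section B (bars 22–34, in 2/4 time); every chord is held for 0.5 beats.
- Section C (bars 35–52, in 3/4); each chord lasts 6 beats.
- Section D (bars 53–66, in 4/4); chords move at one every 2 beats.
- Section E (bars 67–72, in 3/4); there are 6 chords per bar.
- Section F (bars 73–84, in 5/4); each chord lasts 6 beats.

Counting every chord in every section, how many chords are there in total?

A: 21·4 = 84 beats, 84/6 = 14 chords.
B: 13·2 = 26 beats, 26/0.5 = 52 chords.
C: 18·3 = 54 beats, 54/6 = 9 chords.
D: 14·4 = 56 beats, 56/2 = 28 chords.
E: 6·3 = 18 beats, 18/0.5 = 36 chords.
F: 12·5 = 60 beats, 60/6 = 10 chords.
Total: 14 + 52 + 9 + 28 + 36 + 10 = 149.

149 chords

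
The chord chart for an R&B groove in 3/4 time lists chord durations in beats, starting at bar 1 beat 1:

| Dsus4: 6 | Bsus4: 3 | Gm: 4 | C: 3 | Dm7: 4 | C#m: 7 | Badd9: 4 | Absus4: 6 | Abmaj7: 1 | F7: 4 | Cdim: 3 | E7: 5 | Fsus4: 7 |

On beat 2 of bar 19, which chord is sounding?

Beat 2 of bar 19 is beat (19−1)×3 + 2 = 56 overall.
Running totals: Dsus4 ends at 6, Bsus4 ends at 9, Gm ends at 13, C ends at 16, Dm7 ends at 20, C#m ends at 27, Badd9 ends at 31, Absus4 ends at 37, Abmaj7 ends at 38, F7 ends at 42, Cdim ends at 45, E7 ends at 50, Fsus4 ends at 57.
Beat 56 falls within Fsus4.

Fsus4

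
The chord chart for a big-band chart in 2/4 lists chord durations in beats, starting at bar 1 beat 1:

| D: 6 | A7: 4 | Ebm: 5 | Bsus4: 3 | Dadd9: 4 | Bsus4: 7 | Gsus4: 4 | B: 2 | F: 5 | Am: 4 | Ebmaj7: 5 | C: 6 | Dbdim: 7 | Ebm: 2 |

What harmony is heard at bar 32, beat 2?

Beat 2 of bar 32 is beat (32−1)×2 + 2 = 64 overall.
Running totals: D ends at 6, A7 ends at 10, Ebm ends at 15, Bsus4 ends at 18, Dadd9 ends at 22, Bsus4 ends at 29, Gsus4 ends at 33, B ends at 35, F ends at 40, Am ends at 44, Ebmaj7 ends at 49, C ends at 55, Dbdim ends at 62, Ebm ends at 64.
Beat 64 falls within Ebm.

Ebm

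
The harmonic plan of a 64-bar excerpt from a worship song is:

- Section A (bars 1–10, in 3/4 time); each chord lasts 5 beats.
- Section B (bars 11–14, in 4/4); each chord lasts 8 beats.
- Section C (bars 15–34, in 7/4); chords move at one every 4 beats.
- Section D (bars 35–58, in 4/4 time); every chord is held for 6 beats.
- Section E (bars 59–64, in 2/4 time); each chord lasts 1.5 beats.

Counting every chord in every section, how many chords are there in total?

67 chords

A: 10·3 = 30 beats, 30/5 = 6 chords.
B: 4·4 = 16 beats, 16/8 = 2 chords.
C: 20·7 = 140 beats, 140/4 = 35 chords.
D: 24·4 = 96 beats, 96/6 = 16 chords.
E: 6·2 = 12 beats, 12/1.5 = 8 chords.
Total: 6 + 2 + 35 + 16 + 8 = 67.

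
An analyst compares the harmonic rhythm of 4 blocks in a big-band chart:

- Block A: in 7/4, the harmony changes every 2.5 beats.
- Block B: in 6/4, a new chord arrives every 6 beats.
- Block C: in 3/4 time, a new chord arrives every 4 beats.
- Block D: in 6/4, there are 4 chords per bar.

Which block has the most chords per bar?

A: 7/2.5 = 2.8 chords/bar.
B: 6/6 = 1 chord/bar.
C: 3/4 = 0.75 chords/bar.
D: 6/1.5 = 4 chords/bar.
Fastest is D at 4 chords/bar.

Block D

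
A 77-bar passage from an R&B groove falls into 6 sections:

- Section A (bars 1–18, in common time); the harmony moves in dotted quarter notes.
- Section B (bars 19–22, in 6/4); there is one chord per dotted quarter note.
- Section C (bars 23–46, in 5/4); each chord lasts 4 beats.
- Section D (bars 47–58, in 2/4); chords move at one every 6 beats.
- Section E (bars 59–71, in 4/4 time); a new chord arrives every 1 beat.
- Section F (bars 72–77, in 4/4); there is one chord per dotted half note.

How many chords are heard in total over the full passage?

A: 18·4 = 72 beats, 72/1.5 = 48 chords.
B: 4·6 = 24 beats, 24/1.5 = 16 chords.
C: 24·5 = 120 beats, 120/4 = 30 chords.
D: 12·2 = 24 beats, 24/6 = 4 chords.
E: 13·4 = 52 beats, 52/1 = 52 chords.
F: 6·4 = 24 beats, 24/3 = 8 chords.
Total: 48 + 16 + 30 + 4 + 52 + 8 = 158.

158 chords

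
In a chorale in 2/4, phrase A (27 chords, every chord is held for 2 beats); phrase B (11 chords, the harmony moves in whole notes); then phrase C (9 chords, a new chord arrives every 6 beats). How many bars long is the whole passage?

76 bars

A: 27 × 2 = 54 beats = 27 bars.
B: 11 × 4 = 44 beats = 22 bars.
C: 9 × 6 = 54 beats = 27 bars.
Total: 27 + 22 + 27 = 76 bars.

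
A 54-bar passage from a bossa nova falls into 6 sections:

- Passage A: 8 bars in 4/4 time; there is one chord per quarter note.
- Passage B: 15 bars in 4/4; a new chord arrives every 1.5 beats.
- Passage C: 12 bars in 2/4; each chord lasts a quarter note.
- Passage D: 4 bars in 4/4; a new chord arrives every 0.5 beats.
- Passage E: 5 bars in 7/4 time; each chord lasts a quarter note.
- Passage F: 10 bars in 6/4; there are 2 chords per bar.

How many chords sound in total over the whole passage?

183 chords

A: 8·4 = 32 beats, 32/1 = 32 chords.
B: 15·4 = 60 beats, 60/1.5 = 40 chords.
C: 12·2 = 24 beats, 24/1 = 24 chords.
D: 4·4 = 16 beats, 16/0.5 = 32 chords.
E: 5·7 = 35 beats, 35/1 = 35 chords.
F: 10·6 = 60 beats, 60/3 = 20 chords.
Total: 32 + 40 + 24 + 32 + 35 + 20 = 183.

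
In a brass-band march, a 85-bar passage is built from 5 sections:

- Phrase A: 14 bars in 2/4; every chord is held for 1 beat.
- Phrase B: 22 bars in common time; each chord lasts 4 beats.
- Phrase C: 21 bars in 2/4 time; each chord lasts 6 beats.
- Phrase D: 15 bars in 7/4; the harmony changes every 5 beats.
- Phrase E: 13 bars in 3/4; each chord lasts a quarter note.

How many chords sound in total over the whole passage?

117 chords

A: 14·2 = 28 beats, 28/1 = 28 chords.
B: 22·4 = 88 beats, 88/4 = 22 chords.
C: 21·2 = 42 beats, 42/6 = 7 chords.
D: 15·7 = 105 beats, 105/5 = 21 chords.
E: 13·3 = 39 beats, 39/1 = 39 chords.
Total: 28 + 22 + 7 + 21 + 39 = 117.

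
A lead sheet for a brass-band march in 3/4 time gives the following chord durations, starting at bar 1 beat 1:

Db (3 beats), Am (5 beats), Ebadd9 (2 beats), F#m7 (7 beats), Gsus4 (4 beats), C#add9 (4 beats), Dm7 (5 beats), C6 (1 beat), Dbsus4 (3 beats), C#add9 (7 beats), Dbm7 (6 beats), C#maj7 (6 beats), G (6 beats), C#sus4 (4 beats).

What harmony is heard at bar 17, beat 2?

Beat 2 of bar 17 is beat (17−1)×3 + 2 = 50 overall.
Running totals: Db ends at 3, Am ends at 8, Ebadd9 ends at 10, F#m7 ends at 17, Gsus4 ends at 21, C#add9 ends at 25, Dm7 ends at 30, C6 ends at 31, Dbsus4 ends at 34, C#add9 ends at 41, Dbm7 ends at 47, C#maj7 ends at 53.
Beat 50 falls within C#maj7.

C#maj7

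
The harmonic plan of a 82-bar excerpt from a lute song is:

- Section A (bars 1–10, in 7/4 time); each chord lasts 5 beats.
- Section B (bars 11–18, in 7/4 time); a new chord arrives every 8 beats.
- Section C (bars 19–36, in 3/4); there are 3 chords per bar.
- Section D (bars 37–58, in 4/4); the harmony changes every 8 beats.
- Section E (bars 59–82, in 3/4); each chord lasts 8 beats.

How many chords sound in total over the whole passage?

A has 70 beats and chords last 5 each, so 14 chords.
B has 56 beats and chords last 8 each, so 7 chords.
C has 54 beats and chords last 1 each, so 54 chords.
D has 88 beats and chords last 8 each, so 11 chords.
E has 72 beats and chords last 8 each, so 9 chords.
Total: 14 + 7 + 54 + 11 + 9 = 95.

95 chords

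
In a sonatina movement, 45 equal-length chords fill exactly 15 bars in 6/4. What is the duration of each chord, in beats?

2 beats

15 bars × 6 beats/bar = 90 beats total.
90 beats ÷ 45 chords = 2 beats per chord.
(That is a half note.)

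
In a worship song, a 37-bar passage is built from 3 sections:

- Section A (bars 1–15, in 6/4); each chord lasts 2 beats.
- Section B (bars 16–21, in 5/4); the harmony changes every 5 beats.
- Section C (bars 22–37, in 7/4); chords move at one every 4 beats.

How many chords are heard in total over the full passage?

A has 90 beats and chords last 2 each, so 45 chords.
B has 30 beats and chords last 5 each, so 6 chords.
C has 112 beats and chords last 4 each, so 28 chords.
Total: 45 + 6 + 28 = 79.

79 chords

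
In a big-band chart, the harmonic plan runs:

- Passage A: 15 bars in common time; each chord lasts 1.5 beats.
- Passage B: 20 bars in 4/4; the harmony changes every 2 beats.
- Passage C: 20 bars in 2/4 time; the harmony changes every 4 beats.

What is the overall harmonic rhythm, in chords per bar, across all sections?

A: 15 × 4 = 60 beats ÷ 1.5 = 40 chords.
B: 20 × 4 = 80 beats ÷ 2 = 40 chords.
C: 20 × 2 = 40 beats ÷ 4 = 10 chords.
Overall: 90 chords over 55 bars → 90/55 = 18/11 chords per bar.

18/11 chords per bar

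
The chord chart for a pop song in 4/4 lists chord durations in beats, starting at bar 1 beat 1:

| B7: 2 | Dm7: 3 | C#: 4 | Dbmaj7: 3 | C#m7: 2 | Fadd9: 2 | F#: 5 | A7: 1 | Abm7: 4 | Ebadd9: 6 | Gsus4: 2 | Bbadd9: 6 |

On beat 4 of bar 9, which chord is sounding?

Beat 4 of bar 9 is beat (9−1)×4 + 4 = 36 overall.
Running totals: B7 ends at 2, Dm7 ends at 5, C# ends at 9, Dbmaj7 ends at 12, C#m7 ends at 14, Fadd9 ends at 16, F# ends at 21, A7 ends at 22, Abm7 ends at 26, Ebadd9 ends at 32, Gsus4 ends at 34, Bbadd9 ends at 40.
Beat 36 falls within Bbadd9.

Bbadd9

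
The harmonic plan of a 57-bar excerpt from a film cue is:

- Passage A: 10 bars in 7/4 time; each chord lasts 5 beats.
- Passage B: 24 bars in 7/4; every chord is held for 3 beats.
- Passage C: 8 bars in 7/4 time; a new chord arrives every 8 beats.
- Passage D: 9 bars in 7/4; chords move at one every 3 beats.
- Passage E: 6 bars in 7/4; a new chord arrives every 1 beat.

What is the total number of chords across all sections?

140 chords

A: 10 bars × 7 beats = 70 beats; 5 beats/chord → 14 chords.
B: 24 bars × 7 beats = 168 beats; 3 beats/chord → 56 chords.
C: 8 bars × 7 beats = 56 beats; 8 beats/chord → 7 chords.
D: 9 bars × 7 beats = 63 beats; 3 beats/chord → 21 chords.
E: 6 bars × 7 beats = 42 beats; 1 beat/chord → 42 chords.
Total: 14 + 56 + 7 + 21 + 42 = 140.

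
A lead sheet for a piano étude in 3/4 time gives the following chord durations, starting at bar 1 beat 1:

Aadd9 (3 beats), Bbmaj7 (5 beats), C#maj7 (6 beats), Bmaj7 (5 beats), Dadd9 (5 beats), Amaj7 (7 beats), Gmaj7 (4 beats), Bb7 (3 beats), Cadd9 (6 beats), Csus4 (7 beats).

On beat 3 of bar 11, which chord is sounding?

Gmaj7

Beat 3 of bar 11 is beat (11−1)×3 + 3 = 33 overall.
Running totals: Aadd9 ends at 3, Bbmaj7 ends at 8, C#maj7 ends at 14, Bmaj7 ends at 19, Dadd9 ends at 24, Amaj7 ends at 31, Gmaj7 ends at 35.
Beat 33 falls within Gmaj7.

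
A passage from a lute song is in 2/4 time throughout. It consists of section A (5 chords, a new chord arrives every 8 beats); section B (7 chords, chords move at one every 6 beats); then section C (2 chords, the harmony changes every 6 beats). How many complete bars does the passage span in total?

A: 5 × 8 = 40 beats = 20 bars.
B: 7 × 6 = 42 beats = 21 bars.
C: 2 × 6 = 12 beats = 6 bars.
Total: 20 + 21 + 6 = 47 bars.

47 bars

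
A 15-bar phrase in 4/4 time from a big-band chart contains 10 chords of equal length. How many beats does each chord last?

15 bars × 4 beats/bar = 60 beats total.
60 beats ÷ 10 chords = 6 beats per chord.

6 beats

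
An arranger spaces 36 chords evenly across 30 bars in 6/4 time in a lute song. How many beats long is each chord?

30 bars × 6 beats/bar = 180 beats total.
180 beats ÷ 36 chords = 5 beats per chord.

5 beats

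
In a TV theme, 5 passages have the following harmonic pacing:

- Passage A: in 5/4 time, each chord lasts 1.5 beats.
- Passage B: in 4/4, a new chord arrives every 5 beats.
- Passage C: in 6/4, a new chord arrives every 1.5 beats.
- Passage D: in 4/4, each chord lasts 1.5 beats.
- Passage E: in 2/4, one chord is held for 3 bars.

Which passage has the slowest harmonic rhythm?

A: 5/1.5 = 10/3 chords/bar.
B: 4/5 = 0.8 chords/bar.
C: 6/1.5 = 4 chords/bar.
D: 4/1.5 = 8/3 chords/bar.
E: 2/6 = 1/3 chords/bar.
Slowest is E at 1/3 chords/bar.

Passage E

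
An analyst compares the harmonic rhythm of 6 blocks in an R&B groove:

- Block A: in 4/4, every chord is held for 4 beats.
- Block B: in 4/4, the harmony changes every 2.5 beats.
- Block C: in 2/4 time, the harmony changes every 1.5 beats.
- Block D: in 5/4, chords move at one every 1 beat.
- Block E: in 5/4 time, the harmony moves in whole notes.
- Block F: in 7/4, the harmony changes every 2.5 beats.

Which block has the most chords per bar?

A: each chord is 4 beats in 4/4, so 1 per bar.
B: each chord is 2.5 beats in 4/4, so 1.6 per bar.
C: each chord is 1.5 beats in 2/4, so 4/3 per bar.
D: each chord is 1 beat in 5/4, so 5 per bar.
E: each chord is 4 beats in 5/4, so 1.25 per bar.
F: each chord is 2.5 beats in 7/4, so 2.8 per bar.
Fastest is D at 5 chords/bar.

Block D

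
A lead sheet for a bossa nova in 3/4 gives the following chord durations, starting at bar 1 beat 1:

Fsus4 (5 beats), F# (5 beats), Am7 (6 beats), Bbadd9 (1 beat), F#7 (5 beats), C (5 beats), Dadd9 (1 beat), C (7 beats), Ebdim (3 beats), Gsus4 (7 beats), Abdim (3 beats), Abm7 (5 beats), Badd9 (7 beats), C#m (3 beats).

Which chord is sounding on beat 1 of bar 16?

Beat 1 of bar 16 is beat (16−1)×3 + 1 = 46 overall.
Running totals: Fsus4 ends at 5, F# ends at 10, Am7 ends at 16, Bbadd9 ends at 17, F#7 ends at 22, C ends at 27, Dadd9 ends at 28, C ends at 35, Ebdim ends at 38, Gsus4 ends at 45, Abdim ends at 48.
Beat 46 falls within Abdim.

Abdim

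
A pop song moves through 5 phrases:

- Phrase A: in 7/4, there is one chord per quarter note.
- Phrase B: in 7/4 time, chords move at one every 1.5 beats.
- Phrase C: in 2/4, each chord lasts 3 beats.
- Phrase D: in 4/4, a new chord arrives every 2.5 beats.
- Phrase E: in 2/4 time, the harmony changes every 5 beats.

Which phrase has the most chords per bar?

Phrase A

A: 7/1 = 7 chords/bar.
B: 7/1.5 = 14/3 chords/bar.
C: 2/3 = 2/3 chords/bar.
D: 4/2.5 = 1.6 chords/bar.
E: 2/5 = 0.4 chords/bar.
Fastest is A at 7 chords/bar.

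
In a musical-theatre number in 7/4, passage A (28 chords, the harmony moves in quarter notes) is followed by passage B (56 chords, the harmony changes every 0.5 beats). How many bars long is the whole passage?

A: 28 × 1 = 28 beats = 4 bars.
B: 56 × 0.5 = 28 beats = 4 bars.
Total: 4 + 4 = 8 bars.

8 bars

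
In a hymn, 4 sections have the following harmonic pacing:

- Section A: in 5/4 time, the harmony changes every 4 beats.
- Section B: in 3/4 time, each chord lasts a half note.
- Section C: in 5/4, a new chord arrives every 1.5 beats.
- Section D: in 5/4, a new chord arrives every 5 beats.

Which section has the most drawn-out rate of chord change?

Section D

A: 5/4 = 1.25 chords/bar.
B: 3/2 = 1.5 chords/bar.
C: 5/1.5 = 10/3 chords/bar.
D: 5/5 = 1 chord/bar.
Slowest is D at 1 chords/bar.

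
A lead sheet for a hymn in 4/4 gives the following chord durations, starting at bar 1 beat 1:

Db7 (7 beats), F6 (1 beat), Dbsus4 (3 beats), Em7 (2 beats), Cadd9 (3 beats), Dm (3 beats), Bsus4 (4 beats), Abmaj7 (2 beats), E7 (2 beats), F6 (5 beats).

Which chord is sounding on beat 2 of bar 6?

Bsus4

Beat 2 of bar 6 is beat (6−1)×4 + 2 = 22 overall.
Running totals: Db7 ends at 7, F6 ends at 8, Dbsus4 ends at 11, Em7 ends at 13, Cadd9 ends at 16, Dm ends at 19, Bsus4 ends at 23.
Beat 22 falls within Bsus4.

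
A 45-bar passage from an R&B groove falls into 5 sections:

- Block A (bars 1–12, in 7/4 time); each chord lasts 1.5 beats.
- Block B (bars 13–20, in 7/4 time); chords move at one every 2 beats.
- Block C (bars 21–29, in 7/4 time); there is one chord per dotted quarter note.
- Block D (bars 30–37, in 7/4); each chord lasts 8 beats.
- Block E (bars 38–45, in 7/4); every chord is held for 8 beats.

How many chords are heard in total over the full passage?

A: 12 bars × 7 beats = 84 beats; 1.5 beats/chord → 56 chords.
B: 8 bars × 7 beats = 56 beats; 2 beats/chord → 28 chords.
C: 9 bars × 7 beats = 63 beats; 1.5 beats/chord → 42 chords.
D: 8 bars × 7 beats = 56 beats; 8 beats/chord → 7 chords.
E: 8 bars × 7 beats = 56 beats; 8 beats/chord → 7 chords.
Total: 56 + 28 + 42 + 7 + 7 = 140.

140 chords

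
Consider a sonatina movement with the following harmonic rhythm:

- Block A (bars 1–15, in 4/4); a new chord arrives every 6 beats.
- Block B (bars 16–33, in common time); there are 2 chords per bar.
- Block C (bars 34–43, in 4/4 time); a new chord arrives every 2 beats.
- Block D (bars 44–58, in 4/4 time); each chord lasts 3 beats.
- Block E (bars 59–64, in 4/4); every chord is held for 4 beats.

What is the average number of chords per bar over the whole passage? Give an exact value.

A: 15 bars of 4 beats is 60 beats; at 6 beats each that's 10 chords.
B: 18 bars of 4 beats is 72 beats; at 2 beats each that's 36 chords.
C: 10 bars of 4 beats is 40 beats; at 2 beats each that's 20 chords.
D: 15 bars of 4 beats is 60 beats; at 3 beats each that's 20 chords.
E: 6 bars of 4 beats is 24 beats; at 4 beats each that's 6 chords.
Overall: 92 chords over 64 bars → 92/64 = 23/16 chords per bar.

23/16 chords per bar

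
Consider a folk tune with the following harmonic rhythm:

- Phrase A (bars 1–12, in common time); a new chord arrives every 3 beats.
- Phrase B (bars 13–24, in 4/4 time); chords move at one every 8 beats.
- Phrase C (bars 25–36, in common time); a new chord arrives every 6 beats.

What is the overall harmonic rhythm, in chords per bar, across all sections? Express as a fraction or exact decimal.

5/6 chords per bar

A: 12 bars of 4 beats is 48 beats; at 3 beats each that's 16 chords.
B: 12 bars of 4 beats is 48 beats; at 8 beats each that's 6 chords.
C: 12 bars of 4 beats is 48 beats; at 6 beats each that's 8 chords.
Overall: 30 chords over 36 bars → 30/36 = 5/6 chords per bar.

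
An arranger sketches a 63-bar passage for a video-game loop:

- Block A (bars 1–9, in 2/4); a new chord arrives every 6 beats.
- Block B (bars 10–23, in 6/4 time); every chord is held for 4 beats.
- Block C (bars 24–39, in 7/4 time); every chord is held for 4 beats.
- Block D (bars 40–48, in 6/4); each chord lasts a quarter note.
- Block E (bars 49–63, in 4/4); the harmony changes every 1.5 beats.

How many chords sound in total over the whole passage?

146 chords

A has 18 beats and chords last 6 each, so 3 chords.
B has 84 beats and chords last 4 each, so 21 chords.
C has 112 beats and chords last 4 each, so 28 chords.
D has 54 beats and chords last 1 each, so 54 chords.
E has 60 beats and chords last 1.5 each, so 40 chords.
Total: 3 + 21 + 28 + 54 + 40 = 146.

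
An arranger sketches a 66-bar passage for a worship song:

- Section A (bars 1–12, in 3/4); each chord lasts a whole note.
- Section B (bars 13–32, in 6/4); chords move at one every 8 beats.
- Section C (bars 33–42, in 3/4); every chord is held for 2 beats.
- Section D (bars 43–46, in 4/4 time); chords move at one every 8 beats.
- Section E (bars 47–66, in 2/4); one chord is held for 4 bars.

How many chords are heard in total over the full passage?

46 chords

A: 12 bars × 3 beats = 36 beats; 4 beats/chord → 9 chords.
B: 20 bars × 6 beats = 120 beats; 8 beats/chord → 15 chords.
C: 10 bars × 3 beats = 30 beats; 2 beats/chord → 15 chords.
D: 4 bars × 4 beats = 16 beats; 8 beats/chord → 2 chords.
E: 20 bars × 2 beats = 40 beats; 8 beats/chord → 5 chords.
Total: 9 + 15 + 15 + 2 + 5 = 46.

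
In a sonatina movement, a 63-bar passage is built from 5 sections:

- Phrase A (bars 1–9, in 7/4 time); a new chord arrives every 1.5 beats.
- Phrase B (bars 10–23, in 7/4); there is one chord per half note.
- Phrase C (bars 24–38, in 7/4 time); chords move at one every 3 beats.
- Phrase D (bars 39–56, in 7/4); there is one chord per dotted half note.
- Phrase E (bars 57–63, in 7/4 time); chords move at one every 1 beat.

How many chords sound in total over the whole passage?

A has 63 beats and chords last 1.5 each, so 42 chords.
B has 98 beats and chords last 2 each, so 49 chords.
C has 105 beats and chords last 3 each, so 35 chords.
D has 126 beats and chords last 3 each, so 42 chords.
E has 49 beats and chords last 1 each, so 49 chords.
Total: 42 + 49 + 35 + 42 + 49 = 217.

217 chords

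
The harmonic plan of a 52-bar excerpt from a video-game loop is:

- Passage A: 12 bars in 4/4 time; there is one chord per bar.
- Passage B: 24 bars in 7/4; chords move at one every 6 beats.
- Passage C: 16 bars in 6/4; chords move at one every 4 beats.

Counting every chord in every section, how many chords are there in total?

64 chords

A: 12 bars × 4 beats = 48 beats; 4 beats/chord → 12 chords.
B: 24 bars × 7 beats = 168 beats; 6 beats/chord → 28 chords.
C: 16 bars × 6 beats = 96 beats; 4 beats/chord → 24 chords.
Total: 12 + 28 + 24 = 64.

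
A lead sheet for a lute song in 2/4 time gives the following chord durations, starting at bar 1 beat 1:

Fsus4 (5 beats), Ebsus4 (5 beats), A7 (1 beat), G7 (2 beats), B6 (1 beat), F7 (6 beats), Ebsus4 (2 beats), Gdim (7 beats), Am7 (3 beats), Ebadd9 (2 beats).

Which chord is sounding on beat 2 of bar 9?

F7

Beat 2 of bar 9 is beat (9−1)×2 + 2 = 18 overall.
Running totals: Fsus4 ends at 5, Ebsus4 ends at 10, A7 ends at 11, G7 ends at 13, B6 ends at 14, F7 ends at 20.
Beat 18 falls within F7.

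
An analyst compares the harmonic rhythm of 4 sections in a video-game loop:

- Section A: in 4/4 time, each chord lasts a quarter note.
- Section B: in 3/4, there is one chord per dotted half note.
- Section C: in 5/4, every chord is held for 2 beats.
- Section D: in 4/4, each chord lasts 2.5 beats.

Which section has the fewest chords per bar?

A: 4/1 = 4 chords/bar.
B: 3/3 = 1 chord/bar.
C: 5/2 = 2.5 chords/bar.
D: 4/2.5 = 1.6 chords/bar.
Slowest is B at 1 chords/bar.

Section B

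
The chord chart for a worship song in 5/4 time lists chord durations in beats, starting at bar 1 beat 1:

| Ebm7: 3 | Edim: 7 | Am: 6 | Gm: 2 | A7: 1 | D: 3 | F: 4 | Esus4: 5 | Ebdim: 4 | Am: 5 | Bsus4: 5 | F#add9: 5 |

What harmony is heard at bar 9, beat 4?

Bsus4

Beat 4 of bar 9 is beat (9−1)×5 + 4 = 44 overall.
Running totals: Ebm7 ends at 3, Edim ends at 10, Am ends at 16, Gm ends at 18, A7 ends at 19, D ends at 22, F ends at 26, Esus4 ends at 31, Ebdim ends at 35, Am ends at 40, Bsus4 ends at 45.
Beat 44 falls within Bsus4.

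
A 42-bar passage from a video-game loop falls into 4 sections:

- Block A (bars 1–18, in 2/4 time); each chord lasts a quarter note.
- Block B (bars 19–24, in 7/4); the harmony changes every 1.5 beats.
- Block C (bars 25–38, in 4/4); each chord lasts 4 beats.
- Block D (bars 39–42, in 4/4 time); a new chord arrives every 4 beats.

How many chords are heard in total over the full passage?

A has 36 beats and chords last 1 each, so 36 chords.
B has 42 beats and chords last 1.5 each, so 28 chords.
C has 56 beats and chords last 4 each, so 14 chords.
D has 16 beats and chords last 4 each, so 4 chords.
Total: 36 + 28 + 14 + 4 = 82.

82 chords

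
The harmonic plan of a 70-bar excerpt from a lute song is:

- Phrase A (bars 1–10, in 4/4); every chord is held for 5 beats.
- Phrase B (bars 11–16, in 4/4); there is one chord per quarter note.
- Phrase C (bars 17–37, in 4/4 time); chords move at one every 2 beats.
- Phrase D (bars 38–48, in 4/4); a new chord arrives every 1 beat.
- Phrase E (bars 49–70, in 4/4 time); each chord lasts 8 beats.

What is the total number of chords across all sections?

129 chords

A: 10 bars × 4 beats = 40 beats; 5 beats/chord → 8 chords.
B: 6 bars × 4 beats = 24 beats; 1 beat/chord → 24 chords.
C: 21 bars × 4 beats = 84 beats; 2 beats/chord → 42 chords.
D: 11 bars × 4 beats = 44 beats; 1 beat/chord → 44 chords.
E: 22 bars × 4 beats = 88 beats; 8 beats/chord → 11 chords.
Total: 8 + 24 + 42 + 44 + 11 = 129.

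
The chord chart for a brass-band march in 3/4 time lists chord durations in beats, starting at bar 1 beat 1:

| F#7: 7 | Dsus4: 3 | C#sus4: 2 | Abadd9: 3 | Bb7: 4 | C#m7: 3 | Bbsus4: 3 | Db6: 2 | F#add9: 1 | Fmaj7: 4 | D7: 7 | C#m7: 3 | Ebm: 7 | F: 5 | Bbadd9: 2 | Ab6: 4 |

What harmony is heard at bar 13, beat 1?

Beat 1 of bar 13 is beat (13−1)×3 + 1 = 37 overall.
Running totals: F#7 ends at 7, Dsus4 ends at 10, C#sus4 ends at 12, Abadd9 ends at 15, Bb7 ends at 19, C#m7 ends at 22, Bbsus4 ends at 25, Db6 ends at 27, F#add9 ends at 28, Fmaj7 ends at 32, D7 ends at 39.
Beat 37 falls within D7.

D7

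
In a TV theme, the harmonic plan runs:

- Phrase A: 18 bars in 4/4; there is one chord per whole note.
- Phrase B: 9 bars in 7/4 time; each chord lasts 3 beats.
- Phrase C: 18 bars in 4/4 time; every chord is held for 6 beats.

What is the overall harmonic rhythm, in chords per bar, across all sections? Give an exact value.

17/15 chords per bar

A: 18 × 4 = 72 beats ÷ 4 = 18 chords.
B: 9 × 7 = 63 beats ÷ 3 = 21 chords.
C: 18 × 4 = 72 beats ÷ 6 = 12 chords.
Overall: 51 chords over 45 bars → 51/45 = 17/15 chords per bar.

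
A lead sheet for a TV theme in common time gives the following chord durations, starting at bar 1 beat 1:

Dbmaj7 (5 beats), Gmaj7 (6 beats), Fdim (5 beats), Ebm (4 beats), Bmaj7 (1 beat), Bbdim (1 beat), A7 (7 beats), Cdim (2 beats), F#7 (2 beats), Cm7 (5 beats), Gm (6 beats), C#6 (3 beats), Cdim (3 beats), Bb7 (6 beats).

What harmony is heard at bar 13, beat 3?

Bb7

Beat 3 of bar 13 is beat (13−1)×4 + 3 = 51 overall.
Running totals: Dbmaj7 ends at 5, Gmaj7 ends at 11, Fdim ends at 16, Ebm ends at 20, Bmaj7 ends at 21, Bbdim ends at 22, A7 ends at 29, Cdim ends at 31, F#7 ends at 33, Cm7 ends at 38, Gm ends at 44, C#6 ends at 47, Cdim ends at 50, Bb7 ends at 56.
Beat 51 falls within Bb7.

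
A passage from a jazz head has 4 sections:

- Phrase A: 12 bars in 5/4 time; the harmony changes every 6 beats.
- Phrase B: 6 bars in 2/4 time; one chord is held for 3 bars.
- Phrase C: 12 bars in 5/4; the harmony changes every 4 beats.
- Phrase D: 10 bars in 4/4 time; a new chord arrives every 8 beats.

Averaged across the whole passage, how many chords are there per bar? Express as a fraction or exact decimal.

A: 12 bars of 5 beats is 60 beats; at 6 beats each that's 10 chords.
B: 6 bars of 2 beats is 12 beats; at 6 beats each that's 2 chords.
C: 12 bars of 5 beats is 60 beats; at 4 beats each that's 15 chords.
D: 10 bars of 4 beats is 40 beats; at 8 beats each that's 5 chords.
Overall: 32 chords over 40 bars → 32/40 = 0.8 chords per bar.

0.8 chords per bar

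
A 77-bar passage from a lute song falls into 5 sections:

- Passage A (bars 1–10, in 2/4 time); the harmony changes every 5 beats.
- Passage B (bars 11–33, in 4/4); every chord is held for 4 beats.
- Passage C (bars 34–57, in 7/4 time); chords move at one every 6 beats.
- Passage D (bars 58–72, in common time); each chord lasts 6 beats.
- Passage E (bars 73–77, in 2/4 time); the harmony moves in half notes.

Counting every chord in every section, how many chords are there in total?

A has 20 beats and chords last 5 each, so 4 chords.
B has 92 beats and chords last 4 each, so 23 chords.
C has 168 beats and chords last 6 each, so 28 chords.
D has 60 beats and chords last 6 each, so 10 chords.
E has 10 beats and chords last 2 each, so 5 chords.
Total: 4 + 23 + 28 + 10 + 5 = 70.

70 chords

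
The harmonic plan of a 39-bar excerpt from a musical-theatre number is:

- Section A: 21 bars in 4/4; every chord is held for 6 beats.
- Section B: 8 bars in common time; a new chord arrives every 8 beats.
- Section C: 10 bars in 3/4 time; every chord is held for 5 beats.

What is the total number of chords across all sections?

A: 21 bars × 4 beats = 84 beats; 6 beats/chord → 14 chords.
B: 8 bars × 4 beats = 32 beats; 8 beats/chord → 4 chords.
C: 10 bars × 3 beats = 30 beats; 5 beats/chord → 6 chords.
Total: 14 + 4 + 6 = 24.

24 chords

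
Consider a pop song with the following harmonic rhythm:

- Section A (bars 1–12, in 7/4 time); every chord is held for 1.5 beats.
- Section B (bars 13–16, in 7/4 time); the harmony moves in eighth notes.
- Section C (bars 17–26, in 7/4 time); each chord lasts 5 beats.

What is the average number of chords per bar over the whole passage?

63/13 chords per bar

A: 12 × 7 = 84 beats ÷ 1.5 = 56 chords.
B: 4 × 7 = 28 beats ÷ 0.5 = 56 chords.
C: 10 × 7 = 70 beats ÷ 5 = 14 chords.
Overall: 126 chords over 26 bars → 126/26 = 63/13 chords per bar.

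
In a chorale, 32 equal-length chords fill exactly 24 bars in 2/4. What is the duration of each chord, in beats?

24 bars × 2 beats/bar = 48 beats total.
48 beats ÷ 32 chords = 1.5 beats per chord.
(That is a dotted quarter note.)

1.5 beats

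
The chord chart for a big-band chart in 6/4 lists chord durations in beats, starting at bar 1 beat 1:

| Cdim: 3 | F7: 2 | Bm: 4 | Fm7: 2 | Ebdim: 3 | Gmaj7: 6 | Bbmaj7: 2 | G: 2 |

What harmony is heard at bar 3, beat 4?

Gmaj7

Beat 4 of bar 3 is beat (3−1)×6 + 4 = 16 overall.
Running totals: Cdim ends at 3, F7 ends at 5, Bm ends at 9, Fm7 ends at 11, Ebdim ends at 14, Gmaj7 ends at 20.
Beat 16 falls within Gmaj7.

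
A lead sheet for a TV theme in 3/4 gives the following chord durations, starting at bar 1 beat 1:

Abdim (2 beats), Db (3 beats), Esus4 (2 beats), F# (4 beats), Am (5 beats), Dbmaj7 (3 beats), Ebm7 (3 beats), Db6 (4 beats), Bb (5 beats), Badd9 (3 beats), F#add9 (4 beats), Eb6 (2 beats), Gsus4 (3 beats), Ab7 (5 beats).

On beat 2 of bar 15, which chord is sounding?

Beat 2 of bar 15 is beat (15−1)×3 + 2 = 44 overall.
Running totals: Abdim ends at 2, Db ends at 5, Esus4 ends at 7, F# ends at 11, Am ends at 16, Dbmaj7 ends at 19, Ebm7 ends at 22, Db6 ends at 26, Bb ends at 31, Badd9 ends at 34, F#add9 ends at 38, Eb6 ends at 40, Gsus4 ends at 43, Ab7 ends at 48.
Beat 44 falls within Ab7.

Ab7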